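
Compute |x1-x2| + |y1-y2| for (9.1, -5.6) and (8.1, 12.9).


|9.1-8.1| + |(-5.6)-12.9| = 1 + 18.5 = 19.5

19.5


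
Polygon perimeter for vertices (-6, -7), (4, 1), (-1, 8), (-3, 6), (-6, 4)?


Sides: (-6, -7)->(4, 1): sqrt(164) = 12.806248, (4, 1)->(-1, 8): sqrt(74) = 8.602325, (-1, 8)->(-3, 6): sqrt(8) = 2.828427, (-3, 6)->(-6, 4): sqrt(13) = 3.605551, (-6, 4)->(-6, -7): sqrt(121) = 11
Sum = 38.842551
Perimeter = 38.8426

38.8426


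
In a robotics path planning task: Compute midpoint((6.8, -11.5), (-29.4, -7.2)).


M = ((6.8+(-29.4))/2, ((-11.5)+(-7.2))/2)
= (-11.3, -9.35)

(-11.3, -9.35)


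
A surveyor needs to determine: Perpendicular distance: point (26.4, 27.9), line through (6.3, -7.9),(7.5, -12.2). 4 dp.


|cross product| = 129.39
|line direction| = sqrt(19.93) = 4.4643
Distance = 129.39/sqrt(19.93) = 28.9832

28.9832


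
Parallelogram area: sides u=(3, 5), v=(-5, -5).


|u x v| = |3*(-5) - 5*(-5)|
= |(-15) - (-25)| = 10

10


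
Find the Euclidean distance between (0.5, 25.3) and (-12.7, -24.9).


dx=-13.2, dy=-50.2
d^2 = (-13.2)^2 + (-50.2)^2 = 2694.28
d = sqrt(2694.28) = 51.9065

51.9065


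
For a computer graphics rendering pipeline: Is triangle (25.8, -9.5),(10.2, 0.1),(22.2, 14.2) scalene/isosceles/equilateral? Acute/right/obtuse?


Side lengths squared: AB^2=335.52, BC^2=342.81, CA^2=574.65
Sorted: [335.52, 342.81, 574.65]
By sides: Scalene, By angles: Acute

Scalene, Acute


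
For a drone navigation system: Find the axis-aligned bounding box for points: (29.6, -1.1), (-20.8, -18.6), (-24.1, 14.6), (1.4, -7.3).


x range: [-24.1, 29.6]
y range: [-18.6, 14.6]
Bounding box: (-24.1,-18.6) to (29.6,14.6)

(-24.1,-18.6) to (29.6,14.6)


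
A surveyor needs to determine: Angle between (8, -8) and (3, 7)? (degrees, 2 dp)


u.v = -32, |u| = sqrt(128) = 11.3137, |v| = sqrt(58) = 7.6158
cos(theta) = u.v/(|u||v|) = -32/sqrt(7424) = -0.371391
theta = acos(-0.371391) = 111.8 degrees

111.8 degrees


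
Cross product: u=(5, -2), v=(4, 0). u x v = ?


u x v = u_x*v_y - u_y*v_x = 5*0 - (-2)*4
= 0 - (-8) = 8

8


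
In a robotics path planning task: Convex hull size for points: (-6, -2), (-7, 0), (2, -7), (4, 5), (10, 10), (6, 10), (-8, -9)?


Convex hull vertices (CCW): (-8, -9), (2, -7), (10, 10), (6, 10), (-7, 0)
Count = 5

5


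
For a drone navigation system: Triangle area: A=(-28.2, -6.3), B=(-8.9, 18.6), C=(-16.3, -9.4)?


Area = |x_A(y_B-y_C) + x_B(y_C-y_A) + x_C(y_A-y_B)|/2
= |(-789.6) + 27.59 + 405.87|/2
= 356.14/2 = 178.07

178.07


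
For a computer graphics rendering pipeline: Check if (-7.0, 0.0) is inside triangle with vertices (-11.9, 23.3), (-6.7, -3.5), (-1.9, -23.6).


Cross products: AB x AP = 10.16, BC x BP = 10.77, CA x CP = 3.19
All same sign? yes

Yes, inside


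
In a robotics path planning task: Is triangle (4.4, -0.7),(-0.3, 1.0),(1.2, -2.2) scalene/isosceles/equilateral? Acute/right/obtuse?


Side lengths squared: AB^2=24.98, BC^2=12.49, CA^2=12.49
Sorted: [12.49, 12.49, 24.98]
By sides: Isosceles, By angles: Right

Isosceles, Right


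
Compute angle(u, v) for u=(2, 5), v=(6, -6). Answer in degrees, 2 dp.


u.v = -18, |u| = sqrt(29) = 5.3852, |v| = sqrt(72) = 8.4853
cos(theta) = u.v/(|u||v|) = -18/sqrt(2088) = -0.393919
theta = acos(-0.393919) = 113.2 degrees

113.2 degrees


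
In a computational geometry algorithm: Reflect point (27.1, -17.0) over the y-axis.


Reflection over y-axis: (x,y) -> (-x,y)
(27.1, -17) -> (-27.1, -17)

(-27.1, -17)


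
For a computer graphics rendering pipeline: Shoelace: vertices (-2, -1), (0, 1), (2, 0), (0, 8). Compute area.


Shoelace sum: ((-2)*1 - 0*(-1)) + (0*0 - 2*1) + (2*8 - 0*0) + (0*(-1) - (-2)*8)
= 28
Area = |28|/2 = 14

14


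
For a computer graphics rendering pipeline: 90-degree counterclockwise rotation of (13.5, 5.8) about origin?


90° CCW: (x,y) -> (-y, x)
(13.5,5.8) -> (-5.8, 13.5)

(-5.8, 13.5)


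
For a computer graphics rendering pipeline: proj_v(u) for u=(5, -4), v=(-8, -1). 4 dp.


u.v = -36, |v| = sqrt(65) = 8.0623
Scalar projection = u.v / |v| = -36 / sqrt(65) = -4.4653

-4.4653


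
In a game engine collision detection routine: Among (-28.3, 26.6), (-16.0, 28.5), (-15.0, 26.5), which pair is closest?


d(P0,P1) = 12.4459, d(P0,P2) = 13.3004, d(P1,P2) = 2.2361
Closest: P1 and P2

Closest pair: (-16.0, 28.5) and (-15.0, 26.5), distance = 2.2361


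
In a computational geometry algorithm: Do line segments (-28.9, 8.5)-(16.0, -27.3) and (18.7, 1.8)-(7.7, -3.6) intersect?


Cross products: d1=-330.74, d2=305.52, d3=1403.25, d4=766.99
d1*d2 < 0 and d3*d4 < 0? no

No, they don't intersect


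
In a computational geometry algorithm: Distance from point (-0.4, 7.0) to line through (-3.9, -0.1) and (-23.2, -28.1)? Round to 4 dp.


|cross product| = 39.03
|line direction| = sqrt(1156.49) = 34.0072
Distance = 39.03/sqrt(1156.49) = 1.1477

1.1477


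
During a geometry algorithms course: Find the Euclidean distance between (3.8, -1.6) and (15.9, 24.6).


dx=12.1, dy=26.2
d^2 = 12.1^2 + 26.2^2 = 832.85
d = sqrt(832.85) = 28.8591

28.8591


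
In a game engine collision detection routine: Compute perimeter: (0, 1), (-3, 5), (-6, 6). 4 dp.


Sides: (0, 1)->(-3, 5): sqrt(25) = 5, (-3, 5)->(-6, 6): sqrt(10) = 3.162278, (-6, 6)->(0, 1): sqrt(61) = 7.81025
Sum = 15.972528
Perimeter = 15.9725

15.9725


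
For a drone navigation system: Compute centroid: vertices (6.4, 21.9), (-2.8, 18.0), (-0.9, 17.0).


Centroid = ((x_A+x_B+x_C)/3, (y_A+y_B+y_C)/3)
= ((6.4+(-2.8)+(-0.9))/3, (21.9+18+17)/3)
= (0.9, 18.9667)

(0.9, 18.9667)


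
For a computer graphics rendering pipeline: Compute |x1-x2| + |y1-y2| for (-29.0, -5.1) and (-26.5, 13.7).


|(-29)-(-26.5)| + |(-5.1)-13.7| = 2.5 + 18.8 = 21.3

21.3


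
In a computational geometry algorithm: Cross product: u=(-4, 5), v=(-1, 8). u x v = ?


u x v = u_x*v_y - u_y*v_x = (-4)*8 - 5*(-1)
= (-32) - (-5) = -27

-27


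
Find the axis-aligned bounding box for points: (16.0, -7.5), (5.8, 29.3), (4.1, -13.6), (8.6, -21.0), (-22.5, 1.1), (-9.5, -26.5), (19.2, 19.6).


x range: [-22.5, 19.2]
y range: [-26.5, 29.3]
Bounding box: (-22.5,-26.5) to (19.2,29.3)

(-22.5,-26.5) to (19.2,29.3)


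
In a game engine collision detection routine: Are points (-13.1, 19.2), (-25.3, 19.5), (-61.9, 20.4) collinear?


Cross product: ((-25.3)-(-13.1))*(20.4-19.2) - (19.5-19.2)*((-61.9)-(-13.1))
= 0

Yes, collinear


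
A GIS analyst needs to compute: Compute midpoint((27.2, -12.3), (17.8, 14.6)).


M = ((27.2+17.8)/2, ((-12.3)+14.6)/2)
= (22.5, 1.15)

(22.5, 1.15)


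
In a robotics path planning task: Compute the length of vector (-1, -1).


|u| = sqrt((-1)^2 + (-1)^2) = sqrt(2) = 1.4142

1.4142


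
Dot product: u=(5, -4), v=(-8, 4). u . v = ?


u . v = u_x*v_x + u_y*v_y = 5*(-8) + (-4)*4
= (-40) + (-16) = -56

-56


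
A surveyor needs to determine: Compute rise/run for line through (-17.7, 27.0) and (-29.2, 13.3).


slope = (y2-y1)/(x2-x1) = (13.3-27)/((-29.2)-(-17.7)) = (-13.7)/(-11.5) = 1.1913

1.1913


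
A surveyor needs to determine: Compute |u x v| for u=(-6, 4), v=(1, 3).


|u x v| = |(-6)*3 - 4*1|
= |(-18) - 4| = 22

22


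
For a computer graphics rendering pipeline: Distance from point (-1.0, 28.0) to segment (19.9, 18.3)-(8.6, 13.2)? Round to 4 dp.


Project P onto AB: t = 1 (clamped to [0,1])
Closest point on segment: (8.6, 13.2)
Distance: 17.6409

17.6409


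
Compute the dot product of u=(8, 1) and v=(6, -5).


u . v = u_x*v_x + u_y*v_y = 8*6 + 1*(-5)
= 48 + (-5) = 43

43


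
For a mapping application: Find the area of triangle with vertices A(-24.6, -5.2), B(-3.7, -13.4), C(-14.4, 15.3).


Area = |x_A(y_B-y_C) + x_B(y_C-y_A) + x_C(y_A-y_B)|/2
= |706.02 + (-75.85) + (-118.08)|/2
= 512.09/2 = 256.045

256.045


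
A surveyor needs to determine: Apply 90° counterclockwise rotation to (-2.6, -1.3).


90° CCW: (x,y) -> (-y, x)
(-2.6,-1.3) -> (1.3, -2.6)

(1.3, -2.6)


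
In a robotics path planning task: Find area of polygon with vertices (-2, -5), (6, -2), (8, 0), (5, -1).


Shoelace sum: ((-2)*(-2) - 6*(-5)) + (6*0 - 8*(-2)) + (8*(-1) - 5*0) + (5*(-5) - (-2)*(-1))
= 15
Area = |15|/2 = 7.5

7.5


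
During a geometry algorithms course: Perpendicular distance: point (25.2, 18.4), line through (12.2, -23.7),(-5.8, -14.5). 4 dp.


|cross product| = 877.4
|line direction| = sqrt(408.64) = 20.2148
Distance = 877.4/sqrt(408.64) = 43.4037

43.4037


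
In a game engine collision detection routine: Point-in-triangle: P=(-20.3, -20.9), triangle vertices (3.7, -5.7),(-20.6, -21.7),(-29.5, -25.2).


Cross products: AB x AP = -14.64, BC x BP = -6.07, CA x CP = -36.64
All same sign? yes

Yes, inside


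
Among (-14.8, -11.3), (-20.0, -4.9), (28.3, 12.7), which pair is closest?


d(P0,P1) = 8.2462, d(P0,P2) = 49.3316, d(P1,P2) = 51.4067
Closest: P0 and P1

Closest pair: (-14.8, -11.3) and (-20.0, -4.9), distance = 8.2462


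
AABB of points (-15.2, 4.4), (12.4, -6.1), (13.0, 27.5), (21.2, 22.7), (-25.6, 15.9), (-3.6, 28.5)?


x range: [-25.6, 21.2]
y range: [-6.1, 28.5]
Bounding box: (-25.6,-6.1) to (21.2,28.5)

(-25.6,-6.1) to (21.2,28.5)


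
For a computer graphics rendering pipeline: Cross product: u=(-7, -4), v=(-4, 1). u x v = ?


u x v = u_x*v_y - u_y*v_x = (-7)*1 - (-4)*(-4)
= (-7) - 16 = -23

-23


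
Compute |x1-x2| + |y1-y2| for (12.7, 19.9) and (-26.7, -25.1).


|12.7-(-26.7)| + |19.9-(-25.1)| = 39.4 + 45 = 84.4

84.4


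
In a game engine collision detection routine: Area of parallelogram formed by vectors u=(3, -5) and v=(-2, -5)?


|u x v| = |3*(-5) - (-5)*(-2)|
= |(-15) - 10| = 25

25


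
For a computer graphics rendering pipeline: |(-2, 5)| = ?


|u| = sqrt((-2)^2 + 5^2) = sqrt(29) = 5.3852

5.3852


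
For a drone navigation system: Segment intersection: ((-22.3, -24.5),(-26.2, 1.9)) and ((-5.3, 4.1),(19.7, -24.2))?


Cross products: d1=-1196.1, d2=-646.47, d3=-560.34, d4=-1109.97
d1*d2 < 0 and d3*d4 < 0? no

No, they don't intersect


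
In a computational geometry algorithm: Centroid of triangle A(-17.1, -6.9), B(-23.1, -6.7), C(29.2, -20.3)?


Centroid = ((x_A+x_B+x_C)/3, (y_A+y_B+y_C)/3)
= (((-17.1)+(-23.1)+29.2)/3, ((-6.9)+(-6.7)+(-20.3))/3)
= (-3.6667, -11.3)

(-3.6667, -11.3)


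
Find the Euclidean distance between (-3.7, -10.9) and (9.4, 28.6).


dx=13.1, dy=39.5
d^2 = 13.1^2 + 39.5^2 = 1731.86
d = sqrt(1731.86) = 41.6156

41.6156


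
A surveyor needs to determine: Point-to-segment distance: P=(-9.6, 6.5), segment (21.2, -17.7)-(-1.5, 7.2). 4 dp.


Project P onto AB: t = 1 (clamped to [0,1])
Closest point on segment: (-1.5, 7.2)
Distance: 8.1302

8.1302


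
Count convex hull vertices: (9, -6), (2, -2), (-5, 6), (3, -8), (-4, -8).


Convex hull vertices (CCW): (-5, 6), (-4, -8), (3, -8), (9, -6)
Count = 4

4


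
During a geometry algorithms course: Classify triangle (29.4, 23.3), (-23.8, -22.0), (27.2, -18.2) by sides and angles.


Side lengths squared: AB^2=4882.33, BC^2=2615.44, CA^2=1727.09
Sorted: [1727.09, 2615.44, 4882.33]
By sides: Scalene, By angles: Obtuse

Scalene, Obtuse


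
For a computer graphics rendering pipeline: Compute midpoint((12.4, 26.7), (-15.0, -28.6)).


M = ((12.4+(-15))/2, (26.7+(-28.6))/2)
= (-1.3, -0.95)

(-1.3, -0.95)


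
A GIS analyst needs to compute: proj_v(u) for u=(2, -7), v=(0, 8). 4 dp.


u.v = -56, |v| = sqrt(64) = 8
Scalar projection = u.v / |v| = -56 / sqrt(64) = -7

-7


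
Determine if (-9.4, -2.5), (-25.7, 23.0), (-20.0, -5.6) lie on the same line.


Cross product: ((-25.7)-(-9.4))*((-5.6)-(-2.5)) - (23-(-2.5))*((-20)-(-9.4))
= 320.83

No, not collinear


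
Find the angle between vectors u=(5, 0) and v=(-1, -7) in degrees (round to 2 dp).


u.v = -5, |u| = sqrt(25) = 5, |v| = sqrt(50) = 7.0711
cos(theta) = u.v/(|u||v|) = -5/sqrt(1250) = -0.141421
theta = acos(-0.141421) = 98.13 degrees

98.13 degrees


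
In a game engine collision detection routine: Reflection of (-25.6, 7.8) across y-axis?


Reflection over y-axis: (x,y) -> (-x,y)
(-25.6, 7.8) -> (25.6, 7.8)

(25.6, 7.8)


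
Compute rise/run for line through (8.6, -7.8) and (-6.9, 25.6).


slope = (y2-y1)/(x2-x1) = (25.6-(-7.8))/((-6.9)-8.6) = 33.4/(-15.5) = -2.1548

-2.1548


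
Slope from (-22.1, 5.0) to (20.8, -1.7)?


slope = (y2-y1)/(x2-x1) = ((-1.7)-5)/(20.8-(-22.1)) = (-6.7)/42.9 = -0.1562

-0.1562


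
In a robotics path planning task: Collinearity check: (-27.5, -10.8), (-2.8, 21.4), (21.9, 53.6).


Cross product: ((-2.8)-(-27.5))*(53.6-(-10.8)) - (21.4-(-10.8))*(21.9-(-27.5))
= 0

Yes, collinear


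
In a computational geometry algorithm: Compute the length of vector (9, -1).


|u| = sqrt(9^2 + (-1)^2) = sqrt(82) = 9.0554

9.0554


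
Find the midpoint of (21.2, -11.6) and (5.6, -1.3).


M = ((21.2+5.6)/2, ((-11.6)+(-1.3))/2)
= (13.4, -6.45)

(13.4, -6.45)


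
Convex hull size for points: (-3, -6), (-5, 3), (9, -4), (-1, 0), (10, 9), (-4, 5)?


Convex hull vertices (CCW): (-5, 3), (-3, -6), (9, -4), (10, 9), (-4, 5)
Count = 5

5


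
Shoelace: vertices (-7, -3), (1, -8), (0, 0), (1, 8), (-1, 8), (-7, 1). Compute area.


Shoelace sum: ((-7)*(-8) - 1*(-3)) + (1*0 - 0*(-8)) + (0*8 - 1*0) + (1*8 - (-1)*8) + ((-1)*1 - (-7)*8) + ((-7)*(-3) - (-7)*1)
= 158
Area = |158|/2 = 79

79


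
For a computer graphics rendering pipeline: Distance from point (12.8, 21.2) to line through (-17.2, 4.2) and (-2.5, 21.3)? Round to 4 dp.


|cross product| = 263.1
|line direction| = sqrt(508.5) = 22.5499
Distance = 263.1/sqrt(508.5) = 11.6674

11.6674


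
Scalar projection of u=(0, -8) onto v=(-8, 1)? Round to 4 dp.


u.v = -8, |v| = sqrt(65) = 8.0623
Scalar projection = u.v / |v| = -8 / sqrt(65) = -0.9923

-0.9923


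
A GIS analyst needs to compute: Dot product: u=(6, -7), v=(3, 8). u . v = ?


u . v = u_x*v_x + u_y*v_y = 6*3 + (-7)*8
= 18 + (-56) = -38

-38


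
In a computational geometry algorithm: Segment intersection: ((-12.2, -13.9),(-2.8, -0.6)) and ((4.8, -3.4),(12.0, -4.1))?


Cross products: d1=-87.5, d2=14.84, d3=-127.4, d4=-229.74
d1*d2 < 0 and d3*d4 < 0? no

No, they don't intersect


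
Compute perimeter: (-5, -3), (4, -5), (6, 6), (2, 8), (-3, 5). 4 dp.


Sides: (-5, -3)->(4, -5): sqrt(85) = 9.219544, (4, -5)->(6, 6): sqrt(125) = 11.18034, (6, 6)->(2, 8): sqrt(20) = 4.472136, (2, 8)->(-3, 5): sqrt(34) = 5.830952, (-3, 5)->(-5, -3): sqrt(68) = 8.246211
Sum = 38.949183
Perimeter = 38.9492

38.9492


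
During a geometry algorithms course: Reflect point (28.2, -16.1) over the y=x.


Reflection over y=x: (x,y) -> (y,x)
(28.2, -16.1) -> (-16.1, 28.2)

(-16.1, 28.2)


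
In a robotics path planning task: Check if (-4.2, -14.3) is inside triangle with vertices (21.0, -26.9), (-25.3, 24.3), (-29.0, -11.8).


Cross products: AB x AP = 706.86, BC x BP = 904.53, CA x CP = 249.48
All same sign? yes

Yes, inside


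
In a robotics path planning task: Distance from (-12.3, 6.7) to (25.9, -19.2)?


dx=38.2, dy=-25.9
d^2 = 38.2^2 + (-25.9)^2 = 2130.05
d = sqrt(2130.05) = 46.1525

46.1525


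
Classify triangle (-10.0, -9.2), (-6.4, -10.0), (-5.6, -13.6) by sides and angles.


Side lengths squared: AB^2=13.6, BC^2=13.6, CA^2=38.72
Sorted: [13.6, 13.6, 38.72]
By sides: Isosceles, By angles: Obtuse

Isosceles, Obtuse


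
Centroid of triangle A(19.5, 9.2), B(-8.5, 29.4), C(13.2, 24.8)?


Centroid = ((x_A+x_B+x_C)/3, (y_A+y_B+y_C)/3)
= ((19.5+(-8.5)+13.2)/3, (9.2+29.4+24.8)/3)
= (8.0667, 21.1333)

(8.0667, 21.1333)


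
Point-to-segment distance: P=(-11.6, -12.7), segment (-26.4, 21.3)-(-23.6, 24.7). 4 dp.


Project P onto AB: t = 0 (clamped to [0,1])
Closest point on segment: (-26.4, 21.3)
Distance: 37.0815

37.0815


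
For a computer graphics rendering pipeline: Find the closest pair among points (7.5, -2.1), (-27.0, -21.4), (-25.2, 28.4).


d(P0,P1) = 39.5315, d(P0,P2) = 44.7162, d(P1,P2) = 49.8325
Closest: P0 and P1

Closest pair: (7.5, -2.1) and (-27.0, -21.4), distance = 39.5315


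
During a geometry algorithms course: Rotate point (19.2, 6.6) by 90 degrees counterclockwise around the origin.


90° CCW: (x,y) -> (-y, x)
(19.2,6.6) -> (-6.6, 19.2)

(-6.6, 19.2)


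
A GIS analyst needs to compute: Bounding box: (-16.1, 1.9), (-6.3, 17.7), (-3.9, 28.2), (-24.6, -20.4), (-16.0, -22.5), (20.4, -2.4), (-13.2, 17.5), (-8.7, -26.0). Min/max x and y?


x range: [-24.6, 20.4]
y range: [-26, 28.2]
Bounding box: (-24.6,-26) to (20.4,28.2)

(-24.6,-26) to (20.4,28.2)


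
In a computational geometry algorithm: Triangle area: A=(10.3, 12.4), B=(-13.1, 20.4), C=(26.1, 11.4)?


Area = |x_A(y_B-y_C) + x_B(y_C-y_A) + x_C(y_A-y_B)|/2
= |92.7 + 13.1 + (-208.8)|/2
= 103/2 = 51.5

51.5


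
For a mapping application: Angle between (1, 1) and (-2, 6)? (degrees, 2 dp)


u.v = 4, |u| = sqrt(2) = 1.4142, |v| = sqrt(40) = 6.3246
cos(theta) = u.v/(|u||v|) = 4/sqrt(80) = 0.447214
theta = acos(0.447214) = 63.43 degrees

63.43 degrees


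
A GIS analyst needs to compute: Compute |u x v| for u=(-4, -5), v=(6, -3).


|u x v| = |(-4)*(-3) - (-5)*6|
= |12 - (-30)| = 42

42


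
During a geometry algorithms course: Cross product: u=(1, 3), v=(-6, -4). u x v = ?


u x v = u_x*v_y - u_y*v_x = 1*(-4) - 3*(-6)
= (-4) - (-18) = 14

14


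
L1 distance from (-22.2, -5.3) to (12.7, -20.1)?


|(-22.2)-12.7| + |(-5.3)-(-20.1)| = 34.9 + 14.8 = 49.7

49.7


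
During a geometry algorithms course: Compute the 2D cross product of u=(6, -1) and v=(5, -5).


u x v = u_x*v_y - u_y*v_x = 6*(-5) - (-1)*5
= (-30) - (-5) = -25

-25


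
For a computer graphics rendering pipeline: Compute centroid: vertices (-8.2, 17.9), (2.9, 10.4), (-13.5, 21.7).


Centroid = ((x_A+x_B+x_C)/3, (y_A+y_B+y_C)/3)
= (((-8.2)+2.9+(-13.5))/3, (17.9+10.4+21.7)/3)
= (-6.2667, 16.6667)

(-6.2667, 16.6667)


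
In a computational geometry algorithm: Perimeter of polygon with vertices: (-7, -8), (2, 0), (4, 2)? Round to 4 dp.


Sides: (-7, -8)->(2, 0): sqrt(145) = 12.041595, (2, 0)->(4, 2): sqrt(8) = 2.828427, (4, 2)->(-7, -8): sqrt(221) = 14.866069
Sum = 29.736091
Perimeter = 29.7361

29.7361


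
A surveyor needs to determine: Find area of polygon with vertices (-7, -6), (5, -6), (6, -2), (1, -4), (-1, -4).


Shoelace sum: ((-7)*(-6) - 5*(-6)) + (5*(-2) - 6*(-6)) + (6*(-4) - 1*(-2)) + (1*(-4) - (-1)*(-4)) + ((-1)*(-6) - (-7)*(-4))
= 46
Area = |46|/2 = 23

23


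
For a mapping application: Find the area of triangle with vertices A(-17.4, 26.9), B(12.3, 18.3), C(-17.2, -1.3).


Area = |x_A(y_B-y_C) + x_B(y_C-y_A) + x_C(y_A-y_B)|/2
= |(-341.04) + (-346.86) + (-147.92)|/2
= 835.82/2 = 417.91

417.91


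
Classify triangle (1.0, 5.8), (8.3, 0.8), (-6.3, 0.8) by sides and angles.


Side lengths squared: AB^2=78.29, BC^2=213.16, CA^2=78.29
Sorted: [78.29, 78.29, 213.16]
By sides: Isosceles, By angles: Obtuse

Isosceles, Obtuse


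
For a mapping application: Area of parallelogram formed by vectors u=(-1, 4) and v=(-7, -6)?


|u x v| = |(-1)*(-6) - 4*(-7)|
= |6 - (-28)| = 34

34


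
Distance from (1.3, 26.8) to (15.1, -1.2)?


dx=13.8, dy=-28
d^2 = 13.8^2 + (-28)^2 = 974.44
d = sqrt(974.44) = 31.216

31.216


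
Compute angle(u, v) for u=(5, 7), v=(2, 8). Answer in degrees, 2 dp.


u.v = 66, |u| = sqrt(74) = 8.6023, |v| = sqrt(68) = 8.2462
cos(theta) = u.v/(|u||v|) = 66/sqrt(5032) = 0.930408
theta = acos(0.930408) = 21.5 degrees

21.5 degrees


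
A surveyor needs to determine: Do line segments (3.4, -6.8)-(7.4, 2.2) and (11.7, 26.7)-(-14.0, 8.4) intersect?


Cross products: d1=709.06, d2=550.96, d3=59.3, d4=217.4
d1*d2 < 0 and d3*d4 < 0? no

No, they don't intersect


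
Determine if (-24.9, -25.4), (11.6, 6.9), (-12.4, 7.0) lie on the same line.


Cross product: (11.6-(-24.9))*(7-(-25.4)) - (6.9-(-25.4))*((-12.4)-(-24.9))
= 778.85

No, not collinear


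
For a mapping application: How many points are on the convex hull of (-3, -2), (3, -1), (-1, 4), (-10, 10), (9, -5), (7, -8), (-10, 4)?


Convex hull vertices (CCW): (-10, 4), (-3, -2), (7, -8), (9, -5), (-1, 4), (-10, 10)
Count = 6

6


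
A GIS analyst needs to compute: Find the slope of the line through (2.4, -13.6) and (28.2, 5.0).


slope = (y2-y1)/(x2-x1) = (5-(-13.6))/(28.2-2.4) = 18.6/25.8 = 0.7209

0.7209


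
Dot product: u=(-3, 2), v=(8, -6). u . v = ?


u . v = u_x*v_x + u_y*v_y = (-3)*8 + 2*(-6)
= (-24) + (-12) = -36

-36


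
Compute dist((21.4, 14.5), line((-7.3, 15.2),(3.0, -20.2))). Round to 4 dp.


|cross product| = 1008.77
|line direction| = sqrt(1359.25) = 36.868
Distance = 1008.77/sqrt(1359.25) = 27.3617

27.3617


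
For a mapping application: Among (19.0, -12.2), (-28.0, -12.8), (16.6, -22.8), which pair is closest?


d(P0,P1) = 47.0038, d(P0,P2) = 10.8683, d(P1,P2) = 45.7073
Closest: P0 and P2

Closest pair: (19.0, -12.2) and (16.6, -22.8), distance = 10.8683


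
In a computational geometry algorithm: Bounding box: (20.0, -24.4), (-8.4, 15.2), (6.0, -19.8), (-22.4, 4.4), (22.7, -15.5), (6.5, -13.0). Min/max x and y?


x range: [-22.4, 22.7]
y range: [-24.4, 15.2]
Bounding box: (-22.4,-24.4) to (22.7,15.2)

(-22.4,-24.4) to (22.7,15.2)


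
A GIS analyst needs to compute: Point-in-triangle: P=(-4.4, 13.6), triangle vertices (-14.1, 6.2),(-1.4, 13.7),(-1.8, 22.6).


Cross products: AB x AP = 21.23, BC x BP = 26.74, CA x CP = 68.06
All same sign? yes

Yes, inside


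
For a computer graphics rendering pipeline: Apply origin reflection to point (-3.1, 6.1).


Reflection over origin: (x,y) -> (-x,-y)
(-3.1, 6.1) -> (3.1, -6.1)

(3.1, -6.1)


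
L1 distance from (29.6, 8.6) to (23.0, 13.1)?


|29.6-23| + |8.6-13.1| = 6.6 + 4.5 = 11.1

11.1


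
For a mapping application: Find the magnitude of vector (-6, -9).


|u| = sqrt((-6)^2 + (-9)^2) = sqrt(117) = 10.8167

10.8167


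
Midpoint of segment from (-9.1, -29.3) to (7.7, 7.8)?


M = (((-9.1)+7.7)/2, ((-29.3)+7.8)/2)
= (-0.7, -10.75)

(-0.7, -10.75)


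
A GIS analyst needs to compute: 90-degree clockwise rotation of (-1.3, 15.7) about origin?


90° CW: (x,y) -> (y, -x)
(-1.3,15.7) -> (15.7, 1.3)

(15.7, 1.3)


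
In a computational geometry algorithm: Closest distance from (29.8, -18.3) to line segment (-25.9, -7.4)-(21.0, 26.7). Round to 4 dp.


Project P onto AB: t = 0.6664 (clamped to [0,1])
Closest point on segment: (5.3531, 15.3235)
Distance: 41.5715

41.5715


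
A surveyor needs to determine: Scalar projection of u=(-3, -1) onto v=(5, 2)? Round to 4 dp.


u.v = -17, |v| = sqrt(29) = 5.3852
Scalar projection = u.v / |v| = -17 / sqrt(29) = -3.1568

-3.1568


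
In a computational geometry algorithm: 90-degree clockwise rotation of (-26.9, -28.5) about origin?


90° CW: (x,y) -> (y, -x)
(-26.9,-28.5) -> (-28.5, 26.9)

(-28.5, 26.9)


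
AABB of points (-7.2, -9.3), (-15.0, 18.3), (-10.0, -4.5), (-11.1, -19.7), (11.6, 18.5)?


x range: [-15, 11.6]
y range: [-19.7, 18.5]
Bounding box: (-15,-19.7) to (11.6,18.5)

(-15,-19.7) to (11.6,18.5)


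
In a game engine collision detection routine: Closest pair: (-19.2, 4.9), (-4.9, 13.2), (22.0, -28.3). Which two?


d(P0,P1) = 16.5342, d(P0,P2) = 52.912, d(P1,P2) = 49.4556
Closest: P0 and P1

Closest pair: (-19.2, 4.9) and (-4.9, 13.2), distance = 16.5342


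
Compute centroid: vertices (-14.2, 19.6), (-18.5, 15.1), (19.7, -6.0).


Centroid = ((x_A+x_B+x_C)/3, (y_A+y_B+y_C)/3)
= (((-14.2)+(-18.5)+19.7)/3, (19.6+15.1+(-6))/3)
= (-4.3333, 9.5667)

(-4.3333, 9.5667)


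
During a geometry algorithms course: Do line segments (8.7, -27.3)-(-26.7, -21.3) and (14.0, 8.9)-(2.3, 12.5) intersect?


Cross products: d1=442.62, d2=499.86, d3=-1313.28, d4=-1370.52
d1*d2 < 0 and d3*d4 < 0? no

No, they don't intersect


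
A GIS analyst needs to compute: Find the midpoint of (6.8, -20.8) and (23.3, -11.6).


M = ((6.8+23.3)/2, ((-20.8)+(-11.6))/2)
= (15.05, -16.2)

(15.05, -16.2)


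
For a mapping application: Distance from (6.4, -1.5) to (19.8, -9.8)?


dx=13.4, dy=-8.3
d^2 = 13.4^2 + (-8.3)^2 = 248.45
d = sqrt(248.45) = 15.7623

15.7623


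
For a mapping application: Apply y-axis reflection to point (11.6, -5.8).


Reflection over y-axis: (x,y) -> (-x,y)
(11.6, -5.8) -> (-11.6, -5.8)

(-11.6, -5.8)


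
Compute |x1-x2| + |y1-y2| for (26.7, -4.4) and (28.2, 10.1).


|26.7-28.2| + |(-4.4)-10.1| = 1.5 + 14.5 = 16

16


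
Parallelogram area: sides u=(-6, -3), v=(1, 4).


|u x v| = |(-6)*4 - (-3)*1|
= |(-24) - (-3)| = 21

21


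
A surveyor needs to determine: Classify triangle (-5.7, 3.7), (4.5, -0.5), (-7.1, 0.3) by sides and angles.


Side lengths squared: AB^2=121.68, BC^2=135.2, CA^2=13.52
Sorted: [13.52, 121.68, 135.2]
By sides: Scalene, By angles: Right

Scalene, Right


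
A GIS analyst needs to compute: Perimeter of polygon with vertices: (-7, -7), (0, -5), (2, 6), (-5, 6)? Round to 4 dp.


Sides: (-7, -7)->(0, -5): sqrt(53) = 7.28011, (0, -5)->(2, 6): sqrt(125) = 11.18034, (2, 6)->(-5, 6): sqrt(49) = 7, (-5, 6)->(-7, -7): sqrt(173) = 13.152946
Sum = 38.613396
Perimeter = 38.6134

38.6134


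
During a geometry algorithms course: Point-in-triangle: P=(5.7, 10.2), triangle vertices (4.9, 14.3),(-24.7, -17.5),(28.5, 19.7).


Cross products: AB x AP = 146.8, BC x BP = 342.76, CA x CP = 101.08
All same sign? yes

Yes, inside


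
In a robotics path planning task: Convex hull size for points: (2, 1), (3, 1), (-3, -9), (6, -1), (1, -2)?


Convex hull vertices (CCW): (-3, -9), (6, -1), (3, 1), (2, 1)
Count = 4

4


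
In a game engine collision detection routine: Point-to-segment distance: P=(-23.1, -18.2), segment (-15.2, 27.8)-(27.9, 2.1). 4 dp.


Project P onto AB: t = 0.3343 (clamped to [0,1])
Closest point on segment: (-0.7932, 19.2094)
Distance: 43.5552

43.5552


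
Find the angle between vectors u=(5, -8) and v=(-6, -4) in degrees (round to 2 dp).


u.v = 2, |u| = sqrt(89) = 9.434, |v| = sqrt(52) = 7.2111
cos(theta) = u.v/(|u||v|) = 2/sqrt(4628) = 0.029399
theta = acos(0.029399) = 88.32 degrees

88.32 degrees


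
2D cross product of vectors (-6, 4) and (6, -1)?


u x v = u_x*v_y - u_y*v_x = (-6)*(-1) - 4*6
= 6 - 24 = -18

-18


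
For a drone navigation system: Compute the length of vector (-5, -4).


|u| = sqrt((-5)^2 + (-4)^2) = sqrt(41) = 6.4031

6.4031


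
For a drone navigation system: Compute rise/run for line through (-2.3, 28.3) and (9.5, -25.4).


slope = (y2-y1)/(x2-x1) = ((-25.4)-28.3)/(9.5-(-2.3)) = (-53.7)/11.8 = -4.5508

-4.5508


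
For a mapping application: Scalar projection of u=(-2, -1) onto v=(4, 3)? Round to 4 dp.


u.v = -11, |v| = sqrt(25) = 5
Scalar projection = u.v / |v| = -11 / sqrt(25) = -2.2

-2.2


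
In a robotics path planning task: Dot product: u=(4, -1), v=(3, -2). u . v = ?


u . v = u_x*v_x + u_y*v_y = 4*3 + (-1)*(-2)
= 12 + 2 = 14

14


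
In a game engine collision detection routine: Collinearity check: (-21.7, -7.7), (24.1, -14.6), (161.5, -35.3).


Cross product: (24.1-(-21.7))*((-35.3)-(-7.7)) - ((-14.6)-(-7.7))*(161.5-(-21.7))
= 0

Yes, collinear


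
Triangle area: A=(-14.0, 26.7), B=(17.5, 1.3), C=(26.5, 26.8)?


Area = |x_A(y_B-y_C) + x_B(y_C-y_A) + x_C(y_A-y_B)|/2
= |357 + 1.75 + 673.1|/2
= 1031.85/2 = 515.925

515.925


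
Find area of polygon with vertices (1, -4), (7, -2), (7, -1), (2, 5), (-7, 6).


Shoelace sum: (1*(-2) - 7*(-4)) + (7*(-1) - 7*(-2)) + (7*5 - 2*(-1)) + (2*6 - (-7)*5) + ((-7)*(-4) - 1*6)
= 139
Area = |139|/2 = 69.5

69.5


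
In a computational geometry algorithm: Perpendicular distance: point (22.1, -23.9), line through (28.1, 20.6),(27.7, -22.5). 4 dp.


|cross product| = 240.8
|line direction| = sqrt(1857.77) = 43.1019
Distance = 240.8/sqrt(1857.77) = 5.5868

5.5868


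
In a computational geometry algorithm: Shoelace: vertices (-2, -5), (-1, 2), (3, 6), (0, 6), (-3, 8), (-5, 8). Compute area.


Shoelace sum: ((-2)*2 - (-1)*(-5)) + ((-1)*6 - 3*2) + (3*6 - 0*6) + (0*8 - (-3)*6) + ((-3)*8 - (-5)*8) + ((-5)*(-5) - (-2)*8)
= 72
Area = |72|/2 = 36

36


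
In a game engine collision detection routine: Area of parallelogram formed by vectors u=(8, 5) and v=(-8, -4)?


|u x v| = |8*(-4) - 5*(-8)|
= |(-32) - (-40)| = 8

8


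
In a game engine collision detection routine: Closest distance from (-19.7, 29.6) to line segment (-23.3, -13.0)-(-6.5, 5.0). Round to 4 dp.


Project P onto AB: t = 1 (clamped to [0,1])
Closest point on segment: (-6.5, 5)
Distance: 27.9177

27.9177


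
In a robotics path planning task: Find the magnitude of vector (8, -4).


|u| = sqrt(8^2 + (-4)^2) = sqrt(80) = 8.9443

8.9443


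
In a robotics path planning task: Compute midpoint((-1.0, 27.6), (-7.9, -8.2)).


M = (((-1)+(-7.9))/2, (27.6+(-8.2))/2)
= (-4.45, 9.7)

(-4.45, 9.7)


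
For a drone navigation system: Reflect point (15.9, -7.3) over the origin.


Reflection over origin: (x,y) -> (-x,-y)
(15.9, -7.3) -> (-15.9, 7.3)

(-15.9, 7.3)


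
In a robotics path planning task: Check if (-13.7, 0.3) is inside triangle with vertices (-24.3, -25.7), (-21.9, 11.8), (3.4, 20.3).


Cross products: AB x AP = -335.1, BC x BP = -360.65, CA x CP = -232.6
All same sign? yes

Yes, inside


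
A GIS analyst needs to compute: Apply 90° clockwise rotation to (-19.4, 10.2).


90° CW: (x,y) -> (y, -x)
(-19.4,10.2) -> (10.2, 19.4)

(10.2, 19.4)


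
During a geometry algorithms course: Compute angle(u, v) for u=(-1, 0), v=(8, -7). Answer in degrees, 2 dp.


u.v = -8, |u| = sqrt(1) = 1, |v| = sqrt(113) = 10.6301
cos(theta) = u.v/(|u||v|) = -8/sqrt(113) = -0.752577
theta = acos(-0.752577) = 138.81 degrees

138.81 degrees


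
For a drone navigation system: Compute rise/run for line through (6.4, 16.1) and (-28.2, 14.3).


slope = (y2-y1)/(x2-x1) = (14.3-16.1)/((-28.2)-6.4) = (-1.8)/(-34.6) = 0.052

0.052


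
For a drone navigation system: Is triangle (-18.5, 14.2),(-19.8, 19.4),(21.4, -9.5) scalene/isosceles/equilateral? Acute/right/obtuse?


Side lengths squared: AB^2=28.73, BC^2=2532.65, CA^2=2153.7
Sorted: [28.73, 2153.7, 2532.65]
By sides: Scalene, By angles: Obtuse

Scalene, Obtuse


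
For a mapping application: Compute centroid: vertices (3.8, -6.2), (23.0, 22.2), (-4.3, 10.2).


Centroid = ((x_A+x_B+x_C)/3, (y_A+y_B+y_C)/3)
= ((3.8+23+(-4.3))/3, ((-6.2)+22.2+10.2)/3)
= (7.5, 8.7333)

(7.5, 8.7333)


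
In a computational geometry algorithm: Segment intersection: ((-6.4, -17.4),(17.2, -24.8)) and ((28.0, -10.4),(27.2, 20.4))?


Cross products: d1=1065.12, d2=344.16, d3=419.76, d4=1140.72
d1*d2 < 0 and d3*d4 < 0? no

No, they don't intersect


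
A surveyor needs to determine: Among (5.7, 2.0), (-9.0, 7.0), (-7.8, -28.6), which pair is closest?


d(P0,P1) = 15.5271, d(P0,P2) = 33.4456, d(P1,P2) = 35.6202
Closest: P0 and P1

Closest pair: (5.7, 2.0) and (-9.0, 7.0), distance = 15.5271


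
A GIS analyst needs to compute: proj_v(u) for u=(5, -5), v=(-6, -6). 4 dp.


u.v = 0, |v| = sqrt(72) = 8.4853
Scalar projection = u.v / |v| = 0 / sqrt(72) = 0

0


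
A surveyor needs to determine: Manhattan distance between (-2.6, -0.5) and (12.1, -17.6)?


|(-2.6)-12.1| + |(-0.5)-(-17.6)| = 14.7 + 17.1 = 31.8

31.8


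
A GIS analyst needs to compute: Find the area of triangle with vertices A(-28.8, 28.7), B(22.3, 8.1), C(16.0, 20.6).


Area = |x_A(y_B-y_C) + x_B(y_C-y_A) + x_C(y_A-y_B)|/2
= |360 + (-180.63) + 329.6|/2
= 508.97/2 = 254.485

254.485


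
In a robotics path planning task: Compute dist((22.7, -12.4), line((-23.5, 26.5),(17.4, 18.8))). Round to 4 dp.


|cross product| = 1235.27
|line direction| = sqrt(1732.1) = 41.6185
Distance = 1235.27/sqrt(1732.1) = 29.6808

29.6808


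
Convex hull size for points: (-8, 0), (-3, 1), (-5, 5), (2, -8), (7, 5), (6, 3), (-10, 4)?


Convex hull vertices (CCW): (-10, 4), (-8, 0), (2, -8), (7, 5), (-5, 5)
Count = 5

5


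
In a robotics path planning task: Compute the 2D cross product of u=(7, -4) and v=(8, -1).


u x v = u_x*v_y - u_y*v_x = 7*(-1) - (-4)*8
= (-7) - (-32) = 25

25


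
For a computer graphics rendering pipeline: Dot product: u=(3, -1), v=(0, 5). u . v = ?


u . v = u_x*v_x + u_y*v_y = 3*0 + (-1)*5
= 0 + (-5) = -5

-5


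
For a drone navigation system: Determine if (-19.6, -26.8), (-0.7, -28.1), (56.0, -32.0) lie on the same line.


Cross product: ((-0.7)-(-19.6))*((-32)-(-26.8)) - ((-28.1)-(-26.8))*(56-(-19.6))
= 0

Yes, collinear


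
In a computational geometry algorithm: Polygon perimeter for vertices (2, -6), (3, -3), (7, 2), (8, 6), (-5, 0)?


Sides: (2, -6)->(3, -3): sqrt(10) = 3.162278, (3, -3)->(7, 2): sqrt(41) = 6.403124, (7, 2)->(8, 6): sqrt(17) = 4.123106, (8, 6)->(-5, 0): sqrt(205) = 14.317821, (-5, 0)->(2, -6): sqrt(85) = 9.219544
Sum = 37.225873
Perimeter = 37.2259

37.2259


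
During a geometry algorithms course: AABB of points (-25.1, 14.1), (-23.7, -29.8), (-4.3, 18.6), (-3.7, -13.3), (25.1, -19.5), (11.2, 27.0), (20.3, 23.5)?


x range: [-25.1, 25.1]
y range: [-29.8, 27]
Bounding box: (-25.1,-29.8) to (25.1,27)

(-25.1,-29.8) to (25.1,27)


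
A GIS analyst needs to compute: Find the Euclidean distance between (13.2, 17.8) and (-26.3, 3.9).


dx=-39.5, dy=-13.9
d^2 = (-39.5)^2 + (-13.9)^2 = 1753.46
d = sqrt(1753.46) = 41.8743

41.8743


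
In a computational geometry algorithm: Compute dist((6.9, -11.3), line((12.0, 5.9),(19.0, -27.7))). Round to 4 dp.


|cross product| = 291.76
|line direction| = sqrt(1177.96) = 34.3214
Distance = 291.76/sqrt(1177.96) = 8.5008

8.5008


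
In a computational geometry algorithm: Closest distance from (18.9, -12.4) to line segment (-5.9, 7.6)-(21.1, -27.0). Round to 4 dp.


Project P onto AB: t = 0.7069 (clamped to [0,1])
Closest point on segment: (13.1863, -16.8587)
Distance: 7.2475

7.2475


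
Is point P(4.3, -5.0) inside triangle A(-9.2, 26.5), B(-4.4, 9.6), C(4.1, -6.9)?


Cross products: AB x AP = 76.95, BC x BP = 19.45, CA x CP = -31.95
All same sign? no

No, outside


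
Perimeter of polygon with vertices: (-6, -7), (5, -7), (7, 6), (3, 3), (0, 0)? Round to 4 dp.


Sides: (-6, -7)->(5, -7): sqrt(121) = 11, (5, -7)->(7, 6): sqrt(173) = 13.152946, (7, 6)->(3, 3): sqrt(25) = 5, (3, 3)->(0, 0): sqrt(18) = 4.242641, (0, 0)->(-6, -7): sqrt(85) = 9.219544
Sum = 42.615131
Perimeter = 42.6151

42.6151


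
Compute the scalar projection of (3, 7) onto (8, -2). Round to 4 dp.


u.v = 10, |v| = sqrt(68) = 8.2462
Scalar projection = u.v / |v| = 10 / sqrt(68) = 1.2127

1.2127


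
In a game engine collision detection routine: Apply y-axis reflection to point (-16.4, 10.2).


Reflection over y-axis: (x,y) -> (-x,y)
(-16.4, 10.2) -> (16.4, 10.2)

(16.4, 10.2)


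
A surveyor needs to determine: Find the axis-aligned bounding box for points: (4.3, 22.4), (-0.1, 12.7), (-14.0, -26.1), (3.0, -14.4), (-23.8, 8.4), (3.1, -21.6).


x range: [-23.8, 4.3]
y range: [-26.1, 22.4]
Bounding box: (-23.8,-26.1) to (4.3,22.4)

(-23.8,-26.1) to (4.3,22.4)


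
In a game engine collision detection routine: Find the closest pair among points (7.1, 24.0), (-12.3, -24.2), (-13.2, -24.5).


d(P0,P1) = 51.9577, d(P0,P2) = 52.577, d(P1,P2) = 0.9487
Closest: P1 and P2

Closest pair: (-12.3, -24.2) and (-13.2, -24.5), distance = 0.9487


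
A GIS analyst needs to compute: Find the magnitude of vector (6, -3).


|u| = sqrt(6^2 + (-3)^2) = sqrt(45) = 6.7082

6.7082


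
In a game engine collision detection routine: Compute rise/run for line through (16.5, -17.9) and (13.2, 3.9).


slope = (y2-y1)/(x2-x1) = (3.9-(-17.9))/(13.2-16.5) = 21.8/(-3.3) = -6.6061

-6.6061


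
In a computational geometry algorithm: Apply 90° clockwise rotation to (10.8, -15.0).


90° CW: (x,y) -> (y, -x)
(10.8,-15) -> (-15, -10.8)

(-15, -10.8)


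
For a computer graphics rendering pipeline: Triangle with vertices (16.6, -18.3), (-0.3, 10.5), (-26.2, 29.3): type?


Side lengths squared: AB^2=1115.05, BC^2=1024.25, CA^2=4097.6
Sorted: [1024.25, 1115.05, 4097.6]
By sides: Scalene, By angles: Obtuse

Scalene, Obtuse


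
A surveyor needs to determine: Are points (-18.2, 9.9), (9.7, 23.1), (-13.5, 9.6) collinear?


Cross product: (9.7-(-18.2))*(9.6-9.9) - (23.1-9.9)*((-13.5)-(-18.2))
= -70.41

No, not collinear


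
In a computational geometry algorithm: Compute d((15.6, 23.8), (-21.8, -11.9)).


dx=-37.4, dy=-35.7
d^2 = (-37.4)^2 + (-35.7)^2 = 2673.25
d = sqrt(2673.25) = 51.7035

51.7035


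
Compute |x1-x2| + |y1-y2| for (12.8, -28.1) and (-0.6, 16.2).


|12.8-(-0.6)| + |(-28.1)-16.2| = 13.4 + 44.3 = 57.7

57.7


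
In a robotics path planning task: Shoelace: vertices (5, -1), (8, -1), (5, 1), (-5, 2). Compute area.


Shoelace sum: (5*(-1) - 8*(-1)) + (8*1 - 5*(-1)) + (5*2 - (-5)*1) + ((-5)*(-1) - 5*2)
= 26
Area = |26|/2 = 13

13


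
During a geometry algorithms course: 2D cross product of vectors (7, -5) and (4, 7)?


u x v = u_x*v_y - u_y*v_x = 7*7 - (-5)*4
= 49 - (-20) = 69

69


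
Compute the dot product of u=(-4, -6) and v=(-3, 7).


u . v = u_x*v_x + u_y*v_y = (-4)*(-3) + (-6)*7
= 12 + (-42) = -30

-30


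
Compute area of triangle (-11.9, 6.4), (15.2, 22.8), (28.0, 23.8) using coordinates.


Area = |x_A(y_B-y_C) + x_B(y_C-y_A) + x_C(y_A-y_B)|/2
= |11.9 + 264.48 + (-459.2)|/2
= 182.82/2 = 91.41

91.41


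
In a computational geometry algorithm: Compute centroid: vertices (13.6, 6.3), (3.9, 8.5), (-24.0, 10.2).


Centroid = ((x_A+x_B+x_C)/3, (y_A+y_B+y_C)/3)
= ((13.6+3.9+(-24))/3, (6.3+8.5+10.2)/3)
= (-2.1667, 8.3333)

(-2.1667, 8.3333)


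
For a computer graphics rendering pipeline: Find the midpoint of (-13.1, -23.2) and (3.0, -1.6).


M = (((-13.1)+3)/2, ((-23.2)+(-1.6))/2)
= (-5.05, -12.4)

(-5.05, -12.4)


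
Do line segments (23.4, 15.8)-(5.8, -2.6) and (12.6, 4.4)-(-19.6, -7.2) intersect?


Cross products: d1=-241.8, d2=146.52, d3=1.92, d4=-386.4
d1*d2 < 0 and d3*d4 < 0? yes

Yes, they intersect


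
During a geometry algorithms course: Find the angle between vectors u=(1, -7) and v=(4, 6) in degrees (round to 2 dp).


u.v = -38, |u| = sqrt(50) = 7.0711, |v| = sqrt(52) = 7.2111
cos(theta) = u.v/(|u||v|) = -38/sqrt(2600) = -0.745241
theta = acos(-0.745241) = 138.18 degrees

138.18 degrees


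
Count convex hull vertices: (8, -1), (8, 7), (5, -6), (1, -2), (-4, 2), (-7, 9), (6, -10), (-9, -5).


Convex hull vertices (CCW): (-9, -5), (6, -10), (8, -1), (8, 7), (-7, 9)
Count = 5

5


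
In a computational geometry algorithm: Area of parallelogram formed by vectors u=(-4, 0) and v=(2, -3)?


|u x v| = |(-4)*(-3) - 0*2|
= |12 - 0| = 12

12


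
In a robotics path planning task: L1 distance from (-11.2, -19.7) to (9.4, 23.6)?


|(-11.2)-9.4| + |(-19.7)-23.6| = 20.6 + 43.3 = 63.9

63.9


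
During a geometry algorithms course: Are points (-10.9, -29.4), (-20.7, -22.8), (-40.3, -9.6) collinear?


Cross product: ((-20.7)-(-10.9))*((-9.6)-(-29.4)) - ((-22.8)-(-29.4))*((-40.3)-(-10.9))
= 0

Yes, collinear


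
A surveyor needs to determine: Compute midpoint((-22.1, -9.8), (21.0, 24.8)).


M = (((-22.1)+21)/2, ((-9.8)+24.8)/2)
= (-0.55, 7.5)

(-0.55, 7.5)


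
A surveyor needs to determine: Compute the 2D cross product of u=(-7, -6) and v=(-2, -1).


u x v = u_x*v_y - u_y*v_x = (-7)*(-1) - (-6)*(-2)
= 7 - 12 = -5

-5


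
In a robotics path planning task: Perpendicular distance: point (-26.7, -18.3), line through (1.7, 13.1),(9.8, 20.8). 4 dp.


|cross product| = 35.66
|line direction| = sqrt(124.9) = 11.1759
Distance = 35.66/sqrt(124.9) = 3.1908

3.1908
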